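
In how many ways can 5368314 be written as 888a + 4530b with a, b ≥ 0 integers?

8

gcd(4530, 888) = 6  (4530 = 5·888 + 90, 888 = 9·90 + 78, 90 = 1·78 + 12, 78 = 6·12 + 6, 12 = 2·6).
Back-substituting, 888·(352) + 4530·(-69) = 6.
Scale by 894719: one solution is (314941088, -61735611). Reduce a mod 755: (388, 1109).
General: a = 388 + 755t, b = 1109 - 148t.
a ≥ 0 ⇒ t ≥ 0; b ≥ 0 ⇒ t ≤ 7. So t ∈ [0, 7]: 8 solutions.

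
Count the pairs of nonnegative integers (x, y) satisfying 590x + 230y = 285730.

gcd(590, 230):
  590 = 2·230 + 130
  230 = 1·130 + 100
  130 = 1·100 + 30
  100 = 3·30 + 10
  30 = 3·10
so gcd(590, 230) = 10.
Back-substitute for Bézout coefficients:
  10 = 100 - 3·30
  ... = 590·(-7) + 230·(18)
Scale by 28573: one solution is (-200011, 514314). Reduce x mod 23: (20, 1191).
General: x = 20 + 23t, y = 1191 - 59t.
x ≥ 0 ⇒ t ≥ 0; y ≥ 0 ⇒ t ≤ 20. So t ∈ [0, 20]: 21 solutions.

21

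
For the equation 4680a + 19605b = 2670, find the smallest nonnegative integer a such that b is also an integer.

gcd(19605, 4680) = 15  (19605 = 4*4680 + 885, 4680 = 5*885 + 255, 885 = 3*255 + 120, 255 = 2*120 + 15, 120 = 8*15).
15 divides 2670, so solutions exist.
Back-substituting, 4680*(155) + 19605*(-37) = 15.
Scale by 2670/15 = 178: (a₀, b₀) = (27590, -6586).
General solution: a = 27590 + 1307t, b = -6586 - 312t for integer t.
a ≥ 0: smallest is 27590 mod 1307 = 143 (at t = -21), with b = -34.

143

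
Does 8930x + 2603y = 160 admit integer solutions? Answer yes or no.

gcd(8930, 2603) = 19  (8930 = 3*2603 + 1121, 2603 = 2*1121 + 361, 1121 = 3*361 + 38, 361 = 9*38 + 19, 38 = 2*19).
19 does not divide 160 (remainder 8), so no integer solutions.

no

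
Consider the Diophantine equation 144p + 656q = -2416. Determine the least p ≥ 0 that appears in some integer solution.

6

gcd(656, 144):
  656 = 4*144 + 80
  144 = 1*80 + 64
  80 = 1*64 + 16
  64 = 4*16
so gcd(656, 144) = 16.
16 divides -2416, so solutions exist.
Back-substitute for Bézout coefficients:
  16 = 80 - 1*64
  ... = 144*(-9) + 656*(2)
Scale by -2416/16 = -151: (p₀, q₀) = (1359, -302).
General solution: p = 1359 + 41t, q = -302 - 9t for integer t.
p ≥ 0: smallest is 1359 mod 41 = 6 (at t = -33), with q = -5.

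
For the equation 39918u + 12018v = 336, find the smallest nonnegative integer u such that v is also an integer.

1916

gcd(39918, 12018):
  39918 = 3*12018 + 3864
  12018 = 3*3864 + 426
  3864 = 9*426 + 30
  426 = 14*30 + 6
  30 = 5*6
so gcd(39918, 12018) = 6.
6 divides 336, so solutions exist.
Back-substitute for Bézout coefficients:
  6 = 426 - 14*30
  ... = 39918*(-395) + 12018*(1312)
Scale by 336/6 = 56: (u₀, v₀) = (-22120, 73472).
General solution: u = -22120 + 2003t, v = 73472 - 6653t for integer t.
u ≥ 0: smallest is -22120 mod 2003 = 1916 (at t = 12), with v = -6364.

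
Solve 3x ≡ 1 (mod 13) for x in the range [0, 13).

9

gcd(13, 3) = 1.
By Bézout, 3*(-4) + 13*(1) = 1.
So 3*-4 ≡ 1 (mod 13), and -4 mod 13 = 9.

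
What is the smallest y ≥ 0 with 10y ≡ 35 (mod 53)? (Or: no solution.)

gcd(53, 10):
  53 = 5×10 + 3
  10 = 3×3 + 1
  3 = 3×1
so gcd(53, 10) = 1.
1 divides 35, so solutions exist.
Back-substitute for Bézout coefficients:
  1 = 10 - 3×3
  ... = 10×(16) + 53×(-3)
So 10×(16) ≡ 1 (mod 53); multiply by 35: y ≡ 560 (mod 53).
Smallest nonnegative: y = 560 mod 53 = 30.

30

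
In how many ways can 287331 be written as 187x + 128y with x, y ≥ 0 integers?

gcd(187, 128) = 1  (187 = 1×128 + 59, 128 = 2×59 + 10, 59 = 5×10 + 9, 10 = 1×9 + 1, 9 = 9×1).
Back-substituting, 187×(-13) + 128×(19) = 1.
Scale by 287331: one solution is (-3735303, 5459289). Reduce x mod 128: (121, 2068).
General: x = 121 + 128t, y = 2068 - 187t.
x ≥ 0 ⇒ t ≥ 0; y ≥ 0 ⇒ t ≤ 11. So t ∈ [0, 11]: 12 solutions.

12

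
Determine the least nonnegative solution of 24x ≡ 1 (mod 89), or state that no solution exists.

gcd(89, 24) = 1.
1 divides 1, so solutions exist.
By Bézout, 24*(26) + 89*(-7) = 1.
So 24*(26) ≡ 1 (mod 89); multiply by 1: x ≡ 26 (mod 89).
Smallest nonnegative: x = 26 mod 89 = 26.

26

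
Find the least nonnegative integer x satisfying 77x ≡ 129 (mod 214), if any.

gcd(214, 77):
  214 = 2*77 + 60
  77 = 1*60 + 17
  60 = 3*17 + 9
  17 = 1*9 + 8
  9 = 1*8 + 1
  8 = 8*1
so gcd(214, 77) = 1.
1 divides 129, so solutions exist.
Back-substitute for Bézout coefficients:
  1 = 9 - 1*8
  ... = 77*(-25) + 214*(9)
So 77*(-25) ≡ 1 (mod 214); multiply by 129: x ≡ -3225 (mod 214).
Smallest nonnegative: x = -3225 mod 214 = 199.

199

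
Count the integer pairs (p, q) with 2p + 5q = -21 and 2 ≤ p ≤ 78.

16

gcd(5, 2) = 1  (5 = 2·2 + 1, 2 = 2·1).
Back-substituting, 2·(-2) + 5·(1) = 1.
Scale by -21: particular solution (42, -21); reduce p mod 5: (2, -5).
General solution: p = 2 + 5t, q = -5 - 2t for integer t.
2 ≤ 2 + 5t ≤ 78 gives t ∈ [0, 15], which is 16 values.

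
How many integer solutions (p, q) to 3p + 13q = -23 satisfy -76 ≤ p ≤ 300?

29

gcd(13, 3):
  13 = 4·3 + 1
  3 = 3·1
so gcd(13, 3) = 1.
Back-substitute for Bézout coefficients:
  1 = 13 - 4·3
  ... = 3·(-4) + 13·(1)
Scale by -23: particular solution (92, -23); reduce p mod 13: (1, -2).
General solution: p = 1 + 13t, q = -2 - 3t for integer t.
-76 ≤ 1 + 13t ≤ 300 gives t ∈ [-5, 23], which is 29 values.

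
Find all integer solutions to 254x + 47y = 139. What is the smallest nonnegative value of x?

gcd(254, 47):
  254 = 5×47 + 19
  47 = 2×19 + 9
  19 = 2×9 + 1
  9 = 9×1
so gcd(254, 47) = 1.
1 divides 139, so solutions exist.
Back-substitute for Bézout coefficients:
  1 = 19 - 2×9
  ... = 254×(5) + 47×(-27)
Scale by 139/1 = 139: (x₀, y₀) = (695, -3753).
General solution: x = 695 + 47t, y = -3753 - 254t for integer t.
x ≥ 0: smallest is 695 mod 47 = 37 (at t = -14), with y = -197.

37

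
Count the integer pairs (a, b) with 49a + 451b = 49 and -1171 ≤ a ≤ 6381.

gcd(451, 49) = 1  (451 = 9*49 + 10, 49 = 4*10 + 9, 10 = 1*9 + 1, 9 = 9*1).
Back-substituting, 49*(-46) + 451*(5) = 1.
Scale by 49: particular solution (-2254, 245); reduce a mod 451: (1, 0).
General solution: a = 1 + 451t, b = 0 - 49t for integer t.
-1171 ≤ 1 + 451t ≤ 6381 gives t ∈ [-2, 14], which is 17 values.

17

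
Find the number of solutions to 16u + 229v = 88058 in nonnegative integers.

24

gcd(229, 16) = 1  (229 = 14*16 + 5, 16 = 3*5 + 1, 5 = 5*1).
Back-substituting, 16*(43) + 229*(-3) = 1.
Scale by 88058: one solution is (3786494, -264174). Reduce u mod 229: (208, 370).
General: u = 208 + 229t, v = 370 - 16t.
u ≥ 0 ⇒ t ≥ 0; v ≥ 0 ⇒ t ≤ 23. So t ∈ [0, 23]: 24 solutions.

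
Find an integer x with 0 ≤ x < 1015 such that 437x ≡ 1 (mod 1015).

gcd(1015, 437) = 1.
By Bézout, 437×(-72) + 1015×(31) = 1.
So 437×-72 ≡ 1 (mod 1015), and -72 mod 1015 = 943.

943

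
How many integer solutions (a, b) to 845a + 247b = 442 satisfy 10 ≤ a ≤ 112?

5

gcd(845, 247):
  845 = 3*247 + 104
  247 = 2*104 + 39
  104 = 2*39 + 26
  39 = 1*26 + 13
  26 = 2*13
so gcd(845, 247) = 13.
Back-substitute for Bézout coefficients:
  13 = 39 - 1*26
  ... = 845*(-7) + 247*(24)
Scale by 34: particular solution (-238, 816); reduce a mod 19: (9, -29).
General solution: a = 9 + 19t, b = -29 - 65t for integer t.
10 ≤ 9 + 19t ≤ 112 gives t ∈ [1, 5], which is 5 values.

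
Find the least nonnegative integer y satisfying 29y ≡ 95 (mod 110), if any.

gcd(110, 29):
  110 = 3×29 + 23
  29 = 1×23 + 6
  23 = 3×6 + 5
  6 = 1×5 + 1
  5 = 5×1
so gcd(110, 29) = 1.
1 divides 95, so solutions exist.
Back-substitute for Bézout coefficients:
  1 = 6 - 1×5
  ... = 29×(19) + 110×(-5)
So 29×(19) ≡ 1 (mod 110); multiply by 95: y ≡ 1805 (mod 110).
Smallest nonnegative: y = 1805 mod 110 = 45.

45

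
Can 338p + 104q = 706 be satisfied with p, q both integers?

gcd(338, 104) = 26.
26 does not divide 706 (remainder 4), so no integer solutions.

no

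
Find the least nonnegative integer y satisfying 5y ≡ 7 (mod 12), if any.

11

gcd(12, 5) = 1.
1 divides 7, so solutions exist.
By Bézout, 5×(5) + 12×(-2) = 1.
So 5×(5) ≡ 1 (mod 12); multiply by 7: y ≡ 35 (mod 12).
Smallest nonnegative: y = 35 mod 12 = 11.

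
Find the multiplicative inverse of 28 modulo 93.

gcd(93, 28):
  93 = 3·28 + 9
  28 = 3·9 + 1
  9 = 9·1
so gcd(93, 28) = 1.
Back-substitute for Bézout coefficients:
  1 = 28 - 3·9
  ... = 28·(10) + 93·(-3)
So 28·10 ≡ 1 (mod 93), and 10 mod 93 = 10.

10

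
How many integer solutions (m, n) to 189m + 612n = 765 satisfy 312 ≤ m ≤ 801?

gcd(612, 189) = 9  (612 = 3×189 + 45, 189 = 4×45 + 9, 45 = 5×9).
Back-substituting, 189×(13) + 612×(-4) = 9.
Scale by 85: particular solution (1105, -340); reduce m mod 68: (17, -4).
General solution: m = 17 + 68t, n = -4 - 21t for integer t.
312 ≤ 17 + 68t ≤ 801 gives t ∈ [5, 11], which is 7 values.

7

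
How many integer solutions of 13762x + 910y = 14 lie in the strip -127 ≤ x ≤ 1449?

24

gcd(13762, 910):
  13762 = 15*910 + 112
  910 = 8*112 + 14
  112 = 8*14
so gcd(13762, 910) = 14.
Back-substitute for Bézout coefficients:
  14 = 910 - 8*112
  ... = 13762*(-8) + 910*(121)
Scale by 1: particular solution (-8, 121); reduce x mod 65: (57, -862).
General solution: x = 57 + 65t, y = -862 - 983t for integer t.
-127 ≤ 57 + 65t ≤ 1449 gives t ∈ [-2, 21], which is 24 values.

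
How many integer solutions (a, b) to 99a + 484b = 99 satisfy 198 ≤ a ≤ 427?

5

gcd(484, 99) = 11  (484 = 4·99 + 88, 99 = 1·88 + 11, 88 = 8·11).
Back-substituting, 99·(5) + 484·(-1) = 11.
Scale by 9: particular solution (45, -9); reduce a mod 44: (1, 0).
General solution: a = 1 + 44t, b = 0 - 9t for integer t.
198 ≤ 1 + 44t ≤ 427 gives t ∈ [5, 9], which is 5 values.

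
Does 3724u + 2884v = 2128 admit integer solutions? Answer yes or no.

gcd(3724, 2884):
  3724 = 1·2884 + 840
  2884 = 3·840 + 364
  840 = 2·364 + 112
  364 = 3·112 + 28
  112 = 4·28
so gcd(3724, 2884) = 28.
28 divides 2128, so integer solutions exist.

yes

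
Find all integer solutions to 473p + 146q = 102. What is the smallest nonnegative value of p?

gcd(473, 146):
  473 = 3×146 + 35
  146 = 4×35 + 6
  35 = 5×6 + 5
  6 = 1×5 + 1
  5 = 5×1
so gcd(473, 146) = 1.
1 divides 102, so solutions exist.
Back-substitute for Bézout coefficients:
  1 = 6 - 1×5
  ... = 473×(-25) + 146×(81)
Scale by 102/1 = 102: (p₀, q₀) = (-2550, 8262).
General solution: p = -2550 + 146t, q = 8262 - 473t for integer t.
p ≥ 0: smallest is -2550 mod 146 = 78 (at t = 18), with q = -252.

78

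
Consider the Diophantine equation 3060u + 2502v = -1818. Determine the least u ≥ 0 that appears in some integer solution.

64

gcd(3060, 2502) = 18  (3060 = 1*2502 + 558, 2502 = 4*558 + 270, 558 = 2*270 + 18, 270 = 15*18).
18 divides -1818, so solutions exist.
Back-substituting, 3060*(9) + 2502*(-11) = 18.
Scale by -1818/18 = -101: (u₀, v₀) = (-909, 1111).
General solution: u = -909 + 139t, v = 1111 - 170t for integer t.
u ≥ 0: smallest is -909 mod 139 = 64 (at t = 7), with v = -79.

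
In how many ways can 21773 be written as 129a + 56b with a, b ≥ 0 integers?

3

gcd(129, 56) = 1  (129 = 2*56 + 17, 56 = 3*17 + 5, 17 = 3*5 + 2, 5 = 2*2 + 1, 2 = 2*1).
Back-substituting, 129*(-23) + 56*(53) = 1.
Scale by 21773: one solution is (-500779, 1153969). Reduce a mod 56: (29, 322).
General: a = 29 + 56t, b = 322 - 129t.
a ≥ 0 ⇒ t ≥ 0; b ≥ 0 ⇒ t ≤ 2. So t ∈ [0, 2]: 3 solutions.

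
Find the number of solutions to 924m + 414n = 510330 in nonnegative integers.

8

gcd(924, 414) = 6  (924 = 2·414 + 96, 414 = 4·96 + 30, 96 = 3·30 + 6, 30 = 5·6).
Back-substituting, 924·(13) + 414·(-29) = 6.
Scale by 85055: one solution is (1105715, -2466595). Reduce m mod 69: (59, 1101).
General: m = 59 + 69t, n = 1101 - 154t.
m ≥ 0 ⇒ t ≥ 0; n ≥ 0 ⇒ t ≤ 7. So t ∈ [0, 7]: 8 solutions.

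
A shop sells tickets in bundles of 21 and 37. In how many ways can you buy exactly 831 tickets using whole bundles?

Need nonnegative integers with 21j + 37k = 831.
gcd(21, 37) = 1, and 21·(-7) + 37·(4) = 1.
So (j₀, k₀) = (-5817, 3324); general j = -5817 + 37t, k = 3324 - 21t.
j ≥ 0 ⇒ t ≥ 158; k ≥ 0 ⇒ t ≤ 158. That's 1 value of t.

1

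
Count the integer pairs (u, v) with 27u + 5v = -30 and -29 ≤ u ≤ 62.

18

gcd(27, 5) = 1.
By Bézout, 27×(-2) + 5×(11) = 1.
Particular solution: (0, -6).
General solution: u = 0 + 5t, v = -6 - 27t for integer t.
-29 ≤ 0 + 5t ≤ 62 gives t ∈ [-5, 12], which is 18 values.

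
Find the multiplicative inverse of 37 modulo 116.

69

gcd(116, 37) = 1  (116 = 3·37 + 5, 37 = 7·5 + 2, 5 = 2·2 + 1, 2 = 2·1).
Back-substituting, 37·(-47) + 116·(15) = 1.
So 37·-47 ≡ 1 (mod 116), and -47 mod 116 = 69.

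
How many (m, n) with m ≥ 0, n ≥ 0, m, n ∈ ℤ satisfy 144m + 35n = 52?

0

gcd(144, 35):
  144 = 4*35 + 4
  35 = 8*4 + 3
  4 = 1*3 + 1
  3 = 3*1
so gcd(144, 35) = 1.
Back-substitute for Bézout coefficients:
  1 = 4 - 1*3
  ... = 144*(9) + 35*(-37)
Scale by 52: one solution is (468, -1924). Reduce m mod 35: (13, -52).
General: m = 13 + 35t, n = -52 - 144t.
m ≥ 0 ⇒ t ≥ 0; n ≥ 0 ⇒ t ≤ -1. So t ∈ [0, -1]: 0 solutions.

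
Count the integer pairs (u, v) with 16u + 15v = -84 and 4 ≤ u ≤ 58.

gcd(16, 15):
  16 = 1·15 + 1
  15 = 15·1
so gcd(16, 15) = 1.
Back-substitute for Bézout coefficients:
  1 = 16 - 1·15
  ... = 16·(1) + 15·(-1)
Scale by -84: particular solution (-84, 84); reduce u mod 15: (6, -12).
General solution: u = 6 + 15t, v = -12 - 16t for integer t.
4 ≤ 6 + 15t ≤ 58 gives t ∈ [0, 3], which is 4 values.

4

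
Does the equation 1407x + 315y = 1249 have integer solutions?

gcd(1407, 315) = 21  (1407 = 4×315 + 147, 315 = 2×147 + 21, 147 = 7×21).
21 does not divide 1249 (remainder 10), so no integer solutions.

no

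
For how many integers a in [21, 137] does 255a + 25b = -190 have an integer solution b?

gcd(255, 25):
  255 = 10*25 + 5
  25 = 5*5
so gcd(255, 25) = 5.
Back-substitute for Bézout coefficients:
  5 = 255 - 10*25
  ... = 255*(1) + 25*(-10)
Scale by -38: particular solution (-38, 380); reduce a mod 5: (2, -28).
General solution: a = 2 + 5t, b = -28 - 51t for integer t.
21 ≤ 2 + 5t ≤ 137 gives t ∈ [4, 27], which is 24 values.

24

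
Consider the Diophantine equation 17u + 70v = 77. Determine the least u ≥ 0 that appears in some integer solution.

21

gcd(70, 17) = 1.
1 divides 77, so solutions exist.
By Bézout, 17×(33) + 70×(-8) = 1.
Scale by 77/1 = 77: (u₀, v₀) = (2541, -616).
General solution: u = 2541 + 70t, v = -616 - 17t for integer t.
u ≥ 0: smallest is 2541 mod 70 = 21 (at t = -36), with v = -4.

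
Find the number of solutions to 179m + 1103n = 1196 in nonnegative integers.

gcd(1103, 179) = 1  (1103 = 6*179 + 29, 179 = 6*29 + 5, 29 = 5*5 + 4, 5 = 1*4 + 1, 4 = 4*1).
Back-substituting, 179*(228) + 1103*(-37) = 1.
Scale by 1196: one solution is (272688, -44252). Reduce m mod 1103: (247, -39).
General: m = 247 + 1103t, n = -39 - 179t.
m ≥ 0 ⇒ t ≥ 0; n ≥ 0 ⇒ t ≤ -1. So t ∈ [0, -1]: 0 solutions.

0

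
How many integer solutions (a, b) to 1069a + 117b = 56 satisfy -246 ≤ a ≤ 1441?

gcd(1069, 117) = 1  (1069 = 9*117 + 16, 117 = 7*16 + 5, 16 = 3*5 + 1, 5 = 5*1).
Back-substituting, 1069*(22) + 117*(-201) = 1.
Scale by 56: particular solution (1232, -11256); reduce a mod 117: (62, -566).
General solution: a = 62 + 117t, b = -566 - 1069t for integer t.
-246 ≤ 62 + 117t ≤ 1441 gives t ∈ [-2, 11], which is 14 values.

14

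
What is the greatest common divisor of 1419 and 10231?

1

gcd(10231, 1419):
  10231 = 7*1419 + 298
  1419 = 4*298 + 227
  298 = 1*227 + 71
  227 = 3*71 + 14
  71 = 5*14 + 1
  14 = 14*1
so gcd(10231, 1419) = 1.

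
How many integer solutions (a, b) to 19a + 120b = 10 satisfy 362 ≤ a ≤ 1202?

gcd(120, 19) = 1  (120 = 6×19 + 6, 19 = 3×6 + 1, 6 = 6×1).
Back-substituting, 19×(19) + 120×(-3) = 1.
Scale by 10: particular solution (190, -30); reduce a mod 120: (70, -11).
General solution: a = 70 + 120t, b = -11 - 19t for integer t.
362 ≤ 70 + 120t ≤ 1202 gives t ∈ [3, 9], which is 7 values.

7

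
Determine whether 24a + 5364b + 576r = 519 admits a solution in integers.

no

gcd(5364, 24) = 12  (5364 = 223·24 + 12, 24 = 2·12).
gcd(12, 576) = 12.
12 does not divide 519 (remainder 3), so no integer solutions.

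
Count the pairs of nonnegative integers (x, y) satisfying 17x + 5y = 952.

gcd(17, 5):
  17 = 3*5 + 2
  5 = 2*2 + 1
  2 = 2*1
so gcd(17, 5) = 1.
Back-substitute for Bézout coefficients:
  1 = 5 - 2*2
  ... = 17*(-2) + 5*(7)
Scale by 952: one solution is (-1904, 6664). Reduce x mod 5: (1, 187).
General: x = 1 + 5t, y = 187 - 17t.
x ≥ 0 ⇒ t ≥ 0; y ≥ 0 ⇒ t ≤ 11. So t ∈ [0, 11]: 12 solutions.

12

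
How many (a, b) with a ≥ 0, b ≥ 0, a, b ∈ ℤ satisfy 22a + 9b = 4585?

gcd(22, 9) = 1.
By Bézout, 22×(-2) + 9×(5) = 1.
One solution: (1, 507).
General: a = 1 + 9t, b = 507 - 22t.
a ≥ 0 ⇒ t ≥ 0; b ≥ 0 ⇒ t ≤ 23. So t ∈ [0, 23]: 24 solutions.

24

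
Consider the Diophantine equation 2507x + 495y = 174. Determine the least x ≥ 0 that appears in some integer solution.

222

gcd(2507, 495):
  2507 = 5×495 + 32
  495 = 15×32 + 15
  32 = 2×15 + 2
  15 = 7×2 + 1
  2 = 2×1
so gcd(2507, 495) = 1.
1 divides 174, so solutions exist.
Back-substitute for Bézout coefficients:
  1 = 15 - 7×2
  ... = 2507×(-232) + 495×(1175)
Scale by 174/1 = 174: (x₀, y₀) = (-40368, 204450).
General solution: x = -40368 + 495t, y = 204450 - 2507t for integer t.
x ≥ 0: smallest is -40368 mod 495 = 222 (at t = 82), with y = -1124.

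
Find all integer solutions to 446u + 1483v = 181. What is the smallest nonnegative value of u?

gcd(1483, 446) = 1  (1483 = 3×446 + 145, 446 = 3×145 + 11, 145 = 13×11 + 2, 11 = 5×2 + 1, 2 = 2×1).
1 divides 181, so solutions exist.
Back-substituting, 446×(675) + 1483×(-203) = 1.
Scale by 181/1 = 181: (u₀, v₀) = (122175, -36743).
General solution: u = 122175 + 1483t, v = -36743 - 446t for integer t.
u ≥ 0: smallest is 122175 mod 1483 = 569 (at t = -82), with v = -171.

569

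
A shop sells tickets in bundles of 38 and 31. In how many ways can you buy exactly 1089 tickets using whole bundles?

Need nonnegative integers with 38j + 31k = 1089.
gcd(38, 31) = 1, and 38·(9) + 31·(-11) = 1.
So (j₀, k₀) = (9801, -11979); general j = 9801 + 31t, k = -11979 - 38t.
j ≥ 0 ⇒ t ≥ -316; k ≥ 0 ⇒ t ≤ -316. That's 1 value of t.

1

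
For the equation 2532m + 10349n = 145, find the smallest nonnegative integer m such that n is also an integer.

372

gcd(10349, 2532):
  10349 = 4·2532 + 221
  2532 = 11·221 + 101
  221 = 2·101 + 19
  101 = 5·19 + 6
  19 = 3·6 + 1
  6 = 6·1
so gcd(10349, 2532) = 1.
1 divides 145, so solutions exist.
Back-substitute for Bézout coefficients:
  1 = 19 - 3·6
  ... = 2532·(-1639) + 10349·(401)
Scale by 145/1 = 145: (m₀, n₀) = (-237655, 58145).
General solution: m = -237655 + 10349t, n = 58145 - 2532t for integer t.
m ≥ 0: smallest is -237655 mod 10349 = 372 (at t = 23), with n = -91.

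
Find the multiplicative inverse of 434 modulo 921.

gcd(921, 434):
  921 = 2×434 + 53
  434 = 8×53 + 10
  53 = 5×10 + 3
  10 = 3×3 + 1
  3 = 3×1
so gcd(921, 434) = 1.
Back-substitute for Bézout coefficients:
  1 = 10 - 3×3
  ... = 434×(278) + 921×(-131)
So 434×278 ≡ 1 (mod 921), and 278 mod 921 = 278.

278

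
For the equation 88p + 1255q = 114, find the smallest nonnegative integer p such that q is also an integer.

gcd(1255, 88) = 1  (1255 = 14×88 + 23, 88 = 3×23 + 19, 23 = 1×19 + 4, 19 = 4×4 + 3, 4 = 1×3 + 1, 3 = 3×1).
1 divides 114, so solutions exist.
Back-substituting, 88×(-328) + 1255×(23) = 1.
Scale by 114/1 = 114: (p₀, q₀) = (-37392, 2622).
General solution: p = -37392 + 1255t, q = 2622 - 88t for integer t.
p ≥ 0: smallest is -37392 mod 1255 = 258 (at t = 30), with q = -18.

258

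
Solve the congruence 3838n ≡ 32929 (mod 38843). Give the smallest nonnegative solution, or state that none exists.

14977

gcd(38843, 3838) = 1  (38843 = 10×3838 + 463, 3838 = 8×463 + 134, 463 = 3×134 + 61, 134 = 2×61 + 12, 61 = 5×12 + 1, 12 = 12×1).
1 divides 32929, so solutions exist.
Back-substituting, 3838×(-3188) + 38843×(315) = 1.
So 3838×(-3188) ≡ 1 (mod 38843); multiply by 32929: n ≡ -104977652 (mod 38843).
Smallest nonnegative: n = -104977652 mod 38843 = 14977.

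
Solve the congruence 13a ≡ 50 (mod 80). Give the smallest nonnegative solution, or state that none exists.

gcd(80, 13) = 1.
1 divides 50, so solutions exist.
By Bézout, 13×(37) + 80×(-6) = 1.
So 13×(37) ≡ 1 (mod 80); multiply by 50: a ≡ 1850 (mod 80).
Smallest nonnegative: a = 1850 mod 80 = 10.

10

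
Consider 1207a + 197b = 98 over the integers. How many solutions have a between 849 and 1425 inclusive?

gcd(1207, 197) = 1  (1207 = 6*197 + 25, 197 = 7*25 + 22, 25 = 1*22 + 3, 22 = 7*3 + 1, 3 = 3*1).
Back-substituting, 1207*(-63) + 197*(386) = 1.
Scale by 98: particular solution (-6174, 37828); reduce a mod 197: (130, -796).
General solution: a = 130 + 197t, b = -796 - 1207t for integer t.
849 ≤ 130 + 197t ≤ 1425 gives t ∈ [4, 6], which is 3 values.

3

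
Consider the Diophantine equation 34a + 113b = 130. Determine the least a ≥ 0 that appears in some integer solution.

gcd(113, 34):
  113 = 3·34 + 11
  34 = 3·11 + 1
  11 = 11·1
so gcd(113, 34) = 1.
1 divides 130, so solutions exist.
Back-substitute for Bézout coefficients:
  1 = 34 - 3·11
  ... = 34·(10) + 113·(-3)
Scale by 130/1 = 130: (a₀, b₀) = (1300, -390).
General solution: a = 1300 + 113t, b = -390 - 34t for integer t.
a ≥ 0: smallest is 1300 mod 113 = 57 (at t = -11), with b = -16.

57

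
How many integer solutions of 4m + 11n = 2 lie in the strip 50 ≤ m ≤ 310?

gcd(11, 4) = 1  (11 = 2*4 + 3, 4 = 1*3 + 1, 3 = 3*1).
Back-substituting, 4*(3) + 11*(-1) = 1.
Scale by 2: particular solution (6, -2); reduce m mod 11: (6, -2).
General solution: m = 6 + 11t, n = -2 - 4t for integer t.
50 ≤ 6 + 11t ≤ 310 gives t ∈ [4, 27], which is 24 values.

24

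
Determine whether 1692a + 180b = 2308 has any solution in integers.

gcd(1692, 180):
  1692 = 9×180 + 72
  180 = 2×72 + 36
  72 = 2×36
so gcd(1692, 180) = 36.
36 does not divide 2308 (remainder 4), so no integer solutions.

no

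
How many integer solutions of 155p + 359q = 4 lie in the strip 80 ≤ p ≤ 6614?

gcd(359, 155) = 1.
By Bézout, 155·(-44) + 359·(19) = 1.
Particular solution: (183, -79).
General solution: p = 183 + 359t, q = -79 - 155t for integer t.
80 ≤ 183 + 359t ≤ 6614 gives t ∈ [0, 17], which is 18 values.

18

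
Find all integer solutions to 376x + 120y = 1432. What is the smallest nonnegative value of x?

gcd(376, 120) = 8  (376 = 3*120 + 16, 120 = 7*16 + 8, 16 = 2*8).
8 divides 1432, so solutions exist.
Back-substituting, 376*(-7) + 120*(22) = 8.
Scale by 1432/8 = 179: (x₀, y₀) = (-1253, 3938).
General solution: x = -1253 + 15t, y = 3938 - 47t for integer t.
x ≥ 0: smallest is -1253 mod 15 = 7 (at t = 84), with y = -10.

7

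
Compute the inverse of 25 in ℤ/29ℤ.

gcd(29, 25) = 1  (29 = 1·25 + 4, 25 = 6·4 + 1, 4 = 4·1).
Back-substituting, 25·(7) + 29·(-6) = 1.
So 25·7 ≡ 1 (mod 29), and 7 mod 29 = 7.

7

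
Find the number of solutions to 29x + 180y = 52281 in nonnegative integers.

10

gcd(180, 29) = 1.
By Bézout, 29*(-31) + 180*(5) = 1.
One solution: (9, 289).
General: x = 9 + 180t, y = 289 - 29t.
x ≥ 0 ⇒ t ≥ 0; y ≥ 0 ⇒ t ≤ 9. So t ∈ [0, 9]: 10 solutions.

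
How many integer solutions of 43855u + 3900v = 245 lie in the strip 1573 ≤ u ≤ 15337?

gcd(43855, 3900) = 5  (43855 = 11*3900 + 955, 3900 = 4*955 + 80, 955 = 11*80 + 75, 80 = 1*75 + 5, 75 = 15*5).
Back-substituting, 43855*(-49) + 3900*(551) = 5.
Scale by 49: particular solution (-2401, 26999); reduce u mod 780: (719, -8085).
General solution: u = 719 + 780t, v = -8085 - 8771t for integer t.
1573 ≤ 719 + 780t ≤ 15337 gives t ∈ [2, 18], which is 17 values.

17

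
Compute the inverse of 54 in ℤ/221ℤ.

gcd(221, 54) = 1.
By Bézout, 54*(-45) + 221*(11) = 1.
So 54*-45 ≡ 1 (mod 221), and -45 mod 221 = 176.

176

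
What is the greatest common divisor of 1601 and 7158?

gcd(7158, 1601):
  7158 = 4*1601 + 754
  1601 = 2*754 + 93
  754 = 8*93 + 10
  93 = 9*10 + 3
  10 = 3*3 + 1
  3 = 3*1
so gcd(7158, 1601) = 1.

1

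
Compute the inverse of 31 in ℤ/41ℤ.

gcd(41, 31) = 1.
By Bézout, 31×(4) + 41×(-3) = 1.
So 31×4 ≡ 1 (mod 41), and 4 mod 41 = 4.

4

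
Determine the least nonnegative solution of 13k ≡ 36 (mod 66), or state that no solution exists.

gcd(66, 13):
  66 = 5×13 + 1
  13 = 13×1
so gcd(66, 13) = 1.
1 divides 36, so solutions exist.
Back-substitute for Bézout coefficients:
  1 = 66 - 5×13
  ... = 13×(-5) + 66×(1)
So 13×(-5) ≡ 1 (mod 66); multiply by 36: k ≡ -180 (mod 66).
Smallest nonnegative: k = -180 mod 66 = 18.

18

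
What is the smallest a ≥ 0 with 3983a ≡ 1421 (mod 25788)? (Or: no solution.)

gcd(25788, 3983) = 7  (25788 = 6×3983 + 1890, 3983 = 2×1890 + 203, 1890 = 9×203 + 63, 203 = 3×63 + 14, 63 = 4×14 + 7, 14 = 2×7).
7 divides 1421, so solutions exist.
Back-substituting, 3983×(-1651) + 25788×(255) = 7.
So 3983×(-1651) ≡ 7 (mod 25788); multiply by 203: a ≡ -335153 (mod 3684).
Smallest nonnegative: a = -335153 mod 3684 = 91.

91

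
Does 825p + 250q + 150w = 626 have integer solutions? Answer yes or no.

gcd(825, 250) = 25  (825 = 3·250 + 75, 250 = 3·75 + 25, 75 = 3·25).
gcd(25, 150) = 25.
25 does not divide 626 (remainder 1), so no integer solutions.

no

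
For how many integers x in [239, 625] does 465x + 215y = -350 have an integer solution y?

9

gcd(465, 215) = 5  (465 = 2·215 + 35, 215 = 6·35 + 5, 35 = 7·5).
Back-substituting, 465·(-6) + 215·(13) = 5.
Scale by -70: particular solution (420, -910); reduce x mod 43: (33, -73).
General solution: x = 33 + 43t, y = -73 - 93t for integer t.
239 ≤ 33 + 43t ≤ 625 gives t ∈ [5, 13], which is 9 values.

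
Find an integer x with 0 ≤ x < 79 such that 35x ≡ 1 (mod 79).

gcd(79, 35) = 1  (79 = 2×35 + 9, 35 = 3×9 + 8, 9 = 1×8 + 1, 8 = 8×1).
Back-substituting, 35×(-9) + 79×(4) = 1.
So 35×-9 ≡ 1 (mod 79), and -9 mod 79 = 70.

70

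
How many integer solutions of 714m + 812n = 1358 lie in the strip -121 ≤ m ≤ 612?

13

gcd(812, 714) = 14.
By Bézout, 714*(-25) + 812*(22) = 14.
Particular solution: (11, -8).
General solution: m = 11 + 58t, n = -8 - 51t for integer t.
-121 ≤ 11 + 58t ≤ 612 gives t ∈ [-2, 10], which is 13 values.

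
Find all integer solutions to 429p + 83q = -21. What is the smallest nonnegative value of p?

40

gcd(429, 83) = 1.
1 divides -21, so solutions exist.
By Bézout, 429·(6) + 83·(-31) = 1.
Scale by -21/1 = -21: (p₀, q₀) = (-126, 651).
General solution: p = -126 + 83t, q = 651 - 429t for integer t.
p ≥ 0: smallest is -126 mod 83 = 40 (at t = 2), with q = -207.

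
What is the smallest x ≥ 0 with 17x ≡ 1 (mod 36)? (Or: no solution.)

17

gcd(36, 17) = 1  (36 = 2×17 + 2, 17 = 8×2 + 1, 2 = 2×1).
1 divides 1, so solutions exist.
Back-substituting, 17×(17) + 36×(-8) = 1.
So 17×(17) ≡ 1 (mod 36); multiply by 1: x ≡ 17 (mod 36).
Smallest nonnegative: x = 17 mod 36 = 17.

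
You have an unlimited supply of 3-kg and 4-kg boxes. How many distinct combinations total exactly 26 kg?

Need nonnegative integers with 3j + 4k = 26.
gcd(3, 4) = 1, and 3·(-1) + 4·(1) = 1.
So (j₀, k₀) = (-26, 26); general j = -26 + 4t, k = 26 - 3t.
j ≥ 0 ⇒ t ≥ 7; k ≥ 0 ⇒ t ≤ 8. That's 2 values of t.

2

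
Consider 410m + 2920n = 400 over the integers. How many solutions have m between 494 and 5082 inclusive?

gcd(2920, 410):
  2920 = 7*410 + 50
  410 = 8*50 + 10
  50 = 5*10
so gcd(2920, 410) = 10.
Back-substitute for Bézout coefficients:
  10 = 410 - 8*50
  ... = 410*(57) + 2920*(-8)
Scale by 40: particular solution (2280, -320); reduce m mod 292: (236, -33).
General solution: m = 236 + 292t, n = -33 - 41t for integer t.
494 ≤ 236 + 292t ≤ 5082 gives t ∈ [1, 16], which is 16 values.

16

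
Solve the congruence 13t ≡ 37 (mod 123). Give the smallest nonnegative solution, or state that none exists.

88

gcd(123, 13) = 1.
1 divides 37, so solutions exist.
By Bézout, 13·(19) + 123·(-2) = 1.
So 13·(19) ≡ 1 (mod 123); multiply by 37: t ≡ 703 (mod 123).
Smallest nonnegative: t = 703 mod 123 = 88.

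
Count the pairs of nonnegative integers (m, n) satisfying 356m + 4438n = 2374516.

3

gcd(4438, 356):
  4438 = 12·356 + 166
  356 = 2·166 + 24
  166 = 6·24 + 22
  24 = 1·22 + 2
  22 = 11·2
so gcd(4438, 356) = 2.
Back-substitute for Bézout coefficients:
  2 = 24 - 1·22
  ... = 356·(187) + 4438·(-15)
Scale by 1187258: one solution is (222017246, -17808870). Reduce m mod 2219: (1858, 386).
General: m = 1858 + 2219t, n = 386 - 178t.
m ≥ 0 ⇒ t ≥ 0; n ≥ 0 ⇒ t ≤ 2. So t ∈ [0, 2]: 3 solutions.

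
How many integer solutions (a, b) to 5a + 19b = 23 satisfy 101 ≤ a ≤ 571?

gcd(19, 5):
  19 = 3×5 + 4
  5 = 1×4 + 1
  4 = 4×1
so gcd(19, 5) = 1.
Back-substitute for Bézout coefficients:
  1 = 5 - 1×4
  ... = 5×(4) + 19×(-1)
Scale by 23: particular solution (92, -23); reduce a mod 19: (16, -3).
General solution: a = 16 + 19t, b = -3 - 5t for integer t.
101 ≤ 16 + 19t ≤ 571 gives t ∈ [5, 29], which is 25 values.

25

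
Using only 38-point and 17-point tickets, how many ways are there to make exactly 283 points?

1

Need nonnegative integers with 38j + 17k = 283.
gcd(38, 17) = 1, and 38·(-4) + 17·(9) = 1.
So (j₀, k₀) = (-1132, 2547); general j = -1132 + 17t, k = 2547 - 38t.
j ≥ 0 ⇒ t ≥ 67; k ≥ 0 ⇒ t ≤ 67. That's 1 value of t.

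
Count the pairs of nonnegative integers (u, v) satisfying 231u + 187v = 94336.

gcd(231, 187) = 11  (231 = 1·187 + 44, 187 = 4·44 + 11, 44 = 4·11).
Back-substituting, 231·(-4) + 187·(5) = 11.
Scale by 8576: one solution is (-34304, 42880). Reduce u mod 17: (2, 502).
General: u = 2 + 17t, v = 502 - 21t.
u ≥ 0 ⇒ t ≥ 0; v ≥ 0 ⇒ t ≤ 23. So t ∈ [0, 23]: 24 solutions.

24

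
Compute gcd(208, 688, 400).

16

gcd(688, 208) = 16  (688 = 3*208 + 64, 208 = 3*64 + 16, 64 = 4*16).
gcd(16, 400) = 16.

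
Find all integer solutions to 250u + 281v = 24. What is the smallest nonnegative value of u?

108

gcd(281, 250) = 1  (281 = 1×250 + 31, 250 = 8×31 + 2, 31 = 15×2 + 1, 2 = 2×1).
1 divides 24, so solutions exist.
Back-substituting, 250×(-136) + 281×(121) = 1.
Scale by 24/1 = 24: (u₀, v₀) = (-3264, 2904).
General solution: u = -3264 + 281t, v = 2904 - 250t for integer t.
u ≥ 0: smallest is -3264 mod 281 = 108 (at t = 12), with v = -96.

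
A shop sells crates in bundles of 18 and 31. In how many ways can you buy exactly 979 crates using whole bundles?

2

Need nonnegative integers with 18j + 31k = 979.
gcd(18, 31) = 1, and 18·(-12) + 31·(7) = 1.
So (j₀, k₀) = (-11748, 6853); general j = -11748 + 31t, k = 6853 - 18t.
j ≥ 0 ⇒ t ≥ 379; k ≥ 0 ⇒ t ≤ 380. That's 2 values of t.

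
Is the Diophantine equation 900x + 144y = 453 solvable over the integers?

gcd(900, 144) = 36  (900 = 6×144 + 36, 144 = 4×36).
36 does not divide 453 (remainder 21), so no integer solutions.

no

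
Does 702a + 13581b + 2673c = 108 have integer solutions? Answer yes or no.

gcd(13581, 702) = 27  (13581 = 19·702 + 243, 702 = 2·243 + 216, 243 = 1·216 + 27, 216 = 8·27).
gcd(27, 2673) = 27.
27 divides 108, so integer solutions exist.

yes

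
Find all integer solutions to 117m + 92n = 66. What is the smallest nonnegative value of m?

10

gcd(117, 92) = 1.
1 divides 66, so solutions exist.
By Bézout, 117×(-11) + 92×(14) = 1.
Scale by 66/1 = 66: (m₀, n₀) = (-726, 924).
General solution: m = -726 + 92t, n = 924 - 117t for integer t.
m ≥ 0: smallest is -726 mod 92 = 10 (at t = 8), with n = -12.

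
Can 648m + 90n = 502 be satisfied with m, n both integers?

gcd(648, 90) = 18.
18 does not divide 502 (remainder 16), so no integer solutions.

no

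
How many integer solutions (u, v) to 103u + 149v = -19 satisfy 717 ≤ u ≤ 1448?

5

gcd(149, 103):
  149 = 1·103 + 46
  103 = 2·46 + 11
  46 = 4·11 + 2
  11 = 5·2 + 1
  2 = 2·1
so gcd(149, 103) = 1.
Back-substitute for Bézout coefficients:
  1 = 11 - 5·2
  ... = 103·(68) + 149·(-47)
Scale by -19: particular solution (-1292, 893); reduce u mod 149: (49, -34).
General solution: u = 49 + 149t, v = -34 - 103t for integer t.
717 ≤ 49 + 149t ≤ 1448 gives t ∈ [5, 9], which is 5 values.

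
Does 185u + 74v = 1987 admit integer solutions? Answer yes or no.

gcd(185, 74):
  185 = 2×74 + 37
  74 = 2×37
so gcd(185, 74) = 37.
37 does not divide 1987 (remainder 26), so no integer solutions.

no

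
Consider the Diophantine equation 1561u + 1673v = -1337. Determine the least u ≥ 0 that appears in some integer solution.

236

gcd(1673, 1561):
  1673 = 1·1561 + 112
  1561 = 13·112 + 105
  112 = 1·105 + 7
  105 = 15·7
so gcd(1673, 1561) = 7.
7 divides -1337, so solutions exist.
Back-substitute for Bézout coefficients:
  7 = 112 - 1·105
  ... = 1561·(-15) + 1673·(14)
Scale by -1337/7 = -191: (u₀, v₀) = (2865, -2674).
General solution: u = 2865 + 239t, v = -2674 - 223t for integer t.
u ≥ 0: smallest is 2865 mod 239 = 236 (at t = -11), with v = -221.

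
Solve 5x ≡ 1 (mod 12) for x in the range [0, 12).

gcd(12, 5) = 1  (12 = 2*5 + 2, 5 = 2*2 + 1, 2 = 2*1).
Back-substituting, 5*(5) + 12*(-2) = 1.
So 5*5 ≡ 1 (mod 12), and 5 mod 12 = 5.

5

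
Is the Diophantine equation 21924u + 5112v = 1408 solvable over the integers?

gcd(21924, 5112):
  21924 = 4*5112 + 1476
  5112 = 3*1476 + 684
  1476 = 2*684 + 108
  684 = 6*108 + 36
  108 = 3*36
so gcd(21924, 5112) = 36.
36 does not divide 1408 (remainder 4), so no integer solutions.

no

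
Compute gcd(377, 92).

1

gcd(377, 92) = 1  (377 = 4·92 + 9, 92 = 10·9 + 2, 9 = 4·2 + 1, 2 = 2·1).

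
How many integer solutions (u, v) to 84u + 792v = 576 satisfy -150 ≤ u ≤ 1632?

gcd(792, 84):
  792 = 9×84 + 36
  84 = 2×36 + 12
  36 = 3×12
so gcd(792, 84) = 12.
Back-substitute for Bézout coefficients:
  12 = 84 - 2×36
  ... = 84×(19) + 792×(-2)
Scale by 48: particular solution (912, -96); reduce u mod 66: (54, -5).
General solution: u = 54 + 66t, v = -5 - 7t for integer t.
-150 ≤ 54 + 66t ≤ 1632 gives t ∈ [-3, 23], which is 27 values.

27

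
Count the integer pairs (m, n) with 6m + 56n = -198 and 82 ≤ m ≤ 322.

8

gcd(56, 6) = 2  (56 = 9*6 + 2, 6 = 3*2).
Back-substituting, 6*(-9) + 56*(1) = 2.
Scale by -99: particular solution (891, -99); reduce m mod 28: (23, -6).
General solution: m = 23 + 28t, n = -6 - 3t for integer t.
82 ≤ 23 + 28t ≤ 322 gives t ∈ [3, 10], which is 8 values.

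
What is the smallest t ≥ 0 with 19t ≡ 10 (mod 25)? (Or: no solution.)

15

gcd(25, 19):
  25 = 1·19 + 6
  19 = 3·6 + 1
  6 = 6·1
so gcd(25, 19) = 1.
1 divides 10, so solutions exist.
Back-substitute for Bézout coefficients:
  1 = 19 - 3·6
  ... = 19·(4) + 25·(-3)
So 19·(4) ≡ 1 (mod 25); multiply by 10: t ≡ 40 (mod 25).
Smallest nonnegative: t = 40 mod 25 = 15.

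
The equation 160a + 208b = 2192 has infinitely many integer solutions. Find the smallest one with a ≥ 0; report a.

gcd(208, 160):
  208 = 1*160 + 48
  160 = 3*48 + 16
  48 = 3*16
so gcd(208, 160) = 16.
16 divides 2192, so solutions exist.
Back-substitute for Bézout coefficients:
  16 = 160 - 3*48
  ... = 160*(4) + 208*(-3)
Scale by 2192/16 = 137: (a₀, b₀) = (548, -411).
General solution: a = 548 + 13t, b = -411 - 10t for integer t.
a ≥ 0: smallest is 548 mod 13 = 2 (at t = -42), with b = 9.

2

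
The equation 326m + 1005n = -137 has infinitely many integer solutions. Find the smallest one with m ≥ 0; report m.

983

gcd(1005, 326) = 1  (1005 = 3*326 + 27, 326 = 12*27 + 2, 27 = 13*2 + 1, 2 = 2*1).
1 divides -137, so solutions exist.
Back-substituting, 326*(-484) + 1005*(157) = 1.
Scale by -137/1 = -137: (m₀, n₀) = (66308, -21509).
General solution: m = 66308 + 1005t, n = -21509 - 326t for integer t.
m ≥ 0: smallest is 66308 mod 1005 = 983 (at t = -65), with n = -319.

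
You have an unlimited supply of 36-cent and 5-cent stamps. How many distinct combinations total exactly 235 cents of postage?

2

Need nonnegative integers with 36j + 5k = 235.
gcd(36, 5) = 1, and 36·(1) + 5·(-7) = 1.
So (j₀, k₀) = (235, -1645); general j = 235 + 5t, k = -1645 - 36t.
j ≥ 0 ⇒ t ≥ -47; k ≥ 0 ⇒ t ≤ -46. That's 2 values of t.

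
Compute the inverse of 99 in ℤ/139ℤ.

66

gcd(139, 99) = 1  (139 = 1×99 + 40, 99 = 2×40 + 19, 40 = 2×19 + 2, 19 = 9×2 + 1, 2 = 2×1).
Back-substituting, 99×(66) + 139×(-47) = 1.
So 99×66 ≡ 1 (mod 139), and 66 mod 139 = 66.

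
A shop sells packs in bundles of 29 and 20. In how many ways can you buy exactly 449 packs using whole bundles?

1

Need nonnegative integers with 29j + 20k = 449.
gcd(29, 20) = 1, and 29·(9) + 20·(-13) = 1.
So (j₀, k₀) = (4041, -5837); general j = 4041 + 20t, k = -5837 - 29t.
j ≥ 0 ⇒ t ≥ -202; k ≥ 0 ⇒ t ≤ -202. That's 1 value of t.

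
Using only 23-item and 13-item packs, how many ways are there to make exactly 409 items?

Need nonnegative integers with 23j + 13k = 409.
gcd(23, 13) = 1, and 23·(4) + 13·(-7) = 1.
So (j₀, k₀) = (1636, -2863); general j = 1636 + 13t, k = -2863 - 23t.
j ≥ 0 ⇒ t ≥ -125; k ≥ 0 ⇒ t ≤ -125. That's 1 value of t.

1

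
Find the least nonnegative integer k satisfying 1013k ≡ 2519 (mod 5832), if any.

gcd(5832, 1013) = 1  (5832 = 5×1013 + 767, 1013 = 1×767 + 246, 767 = 3×246 + 29, 246 = 8×29 + 14, 29 = 2×14 + 1, 14 = 14×1).
1 divides 2519, so solutions exist.
Back-substituting, 1013×(-403) + 5832×(70) = 1.
So 1013×(-403) ≡ 1 (mod 5832); multiply by 2519: k ≡ -1015157 (mod 5832).
Smallest nonnegative: k = -1015157 mod 5832 = 5443.

5443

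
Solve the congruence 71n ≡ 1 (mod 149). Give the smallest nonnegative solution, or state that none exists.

gcd(149, 71):
  149 = 2*71 + 7
  71 = 10*7 + 1
  7 = 7*1
so gcd(149, 71) = 1.
1 divides 1, so solutions exist.
Back-substitute for Bézout coefficients:
  1 = 71 - 10*7
  ... = 71*(21) + 149*(-10)
So 71*(21) ≡ 1 (mod 149); multiply by 1: n ≡ 21 (mod 149).
Smallest nonnegative: n = 21 mod 149 = 21.

21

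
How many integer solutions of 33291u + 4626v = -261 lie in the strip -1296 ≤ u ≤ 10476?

23

gcd(33291, 4626) = 9  (33291 = 7*4626 + 909, 4626 = 5*909 + 81, 909 = 11*81 + 18, 81 = 4*18 + 9, 18 = 2*9).
Back-substituting, 33291*(-229) + 4626*(1648) = 9.
Scale by -29: particular solution (6641, -47792); reduce u mod 514: (473, -3404).
General solution: u = 473 + 514t, v = -3404 - 3699t for integer t.
-1296 ≤ 473 + 514t ≤ 10476 gives t ∈ [-3, 19], which is 23 values.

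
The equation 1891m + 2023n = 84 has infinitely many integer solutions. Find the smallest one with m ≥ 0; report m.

gcd(2023, 1891):
  2023 = 1*1891 + 132
  1891 = 14*132 + 43
  132 = 3*43 + 3
  43 = 14*3 + 1
  3 = 3*1
so gcd(2023, 1891) = 1.
1 divides 84, so solutions exist.
Back-substitute for Bézout coefficients:
  1 = 43 - 14*3
  ... = 1891*(659) + 2023*(-616)
Scale by 84/1 = 84: (m₀, n₀) = (55356, -51744).
General solution: m = 55356 + 2023t, n = -51744 - 1891t for integer t.
m ≥ 0: smallest is 55356 mod 2023 = 735 (at t = -27), with n = -687.

735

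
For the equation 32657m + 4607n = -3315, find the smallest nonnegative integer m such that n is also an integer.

229

gcd(32657, 4607):
  32657 = 7×4607 + 408
  4607 = 11×408 + 119
  408 = 3×119 + 51
  119 = 2×51 + 17
  51 = 3×17
so gcd(32657, 4607) = 17.
17 divides -3315, so solutions exist.
Back-substitute for Bézout coefficients:
  17 = 119 - 2×51
  ... = 32657×(-79) + 4607×(560)
Scale by -3315/17 = -195: (m₀, n₀) = (15405, -109200).
General solution: m = 15405 + 271t, n = -109200 - 1921t for integer t.
m ≥ 0: smallest is 15405 mod 271 = 229 (at t = -56), with n = -1624.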